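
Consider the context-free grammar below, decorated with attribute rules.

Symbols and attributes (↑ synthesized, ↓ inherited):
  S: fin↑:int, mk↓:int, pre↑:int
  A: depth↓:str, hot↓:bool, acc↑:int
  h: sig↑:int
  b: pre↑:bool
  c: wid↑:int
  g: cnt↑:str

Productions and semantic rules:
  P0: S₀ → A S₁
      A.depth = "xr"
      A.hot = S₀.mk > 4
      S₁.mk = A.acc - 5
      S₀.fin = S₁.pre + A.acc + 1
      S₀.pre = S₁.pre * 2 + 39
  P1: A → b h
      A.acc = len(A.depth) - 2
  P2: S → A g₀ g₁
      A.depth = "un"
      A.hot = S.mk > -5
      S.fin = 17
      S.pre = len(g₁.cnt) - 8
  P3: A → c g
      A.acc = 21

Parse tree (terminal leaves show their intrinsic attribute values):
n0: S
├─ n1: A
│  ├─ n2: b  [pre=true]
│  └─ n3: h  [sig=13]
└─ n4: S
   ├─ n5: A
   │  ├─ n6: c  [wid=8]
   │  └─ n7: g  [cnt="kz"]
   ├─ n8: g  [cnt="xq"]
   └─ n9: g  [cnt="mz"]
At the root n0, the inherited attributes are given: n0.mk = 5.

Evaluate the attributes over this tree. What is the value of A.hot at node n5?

1. n0.mk = 5  [given at root]
2. n1.depth = "xr"  ["xr"]
3. n1.hot = true  [S₀.mk > 4]
4. n2.pre = true  [terminal]
5. n3.sig = 13  [terminal]
6. n1.acc = 0  [len(A.depth) - 2]
7. n4.mk = -5  [A.acc - 5]
8. n5.depth = "un"  ["un"]
9. n5.hot = false  [S.mk > -5]
10. n6.wid = 8  [terminal]
11. n7.cnt = "kz"  [terminal]
12. n5.acc = 21  [21]
13. n8.cnt = "xq"  [terminal]
14. n9.cnt = "mz"  [terminal]
15. n4.fin = 17  [17]
16. n4.pre = -6  [len(g₁.cnt) - 8]
17. n0.fin = -5  [S₁.pre + A.acc + 1]
18. n0.pre = 27  [S₁.pre * 2 + 39]

false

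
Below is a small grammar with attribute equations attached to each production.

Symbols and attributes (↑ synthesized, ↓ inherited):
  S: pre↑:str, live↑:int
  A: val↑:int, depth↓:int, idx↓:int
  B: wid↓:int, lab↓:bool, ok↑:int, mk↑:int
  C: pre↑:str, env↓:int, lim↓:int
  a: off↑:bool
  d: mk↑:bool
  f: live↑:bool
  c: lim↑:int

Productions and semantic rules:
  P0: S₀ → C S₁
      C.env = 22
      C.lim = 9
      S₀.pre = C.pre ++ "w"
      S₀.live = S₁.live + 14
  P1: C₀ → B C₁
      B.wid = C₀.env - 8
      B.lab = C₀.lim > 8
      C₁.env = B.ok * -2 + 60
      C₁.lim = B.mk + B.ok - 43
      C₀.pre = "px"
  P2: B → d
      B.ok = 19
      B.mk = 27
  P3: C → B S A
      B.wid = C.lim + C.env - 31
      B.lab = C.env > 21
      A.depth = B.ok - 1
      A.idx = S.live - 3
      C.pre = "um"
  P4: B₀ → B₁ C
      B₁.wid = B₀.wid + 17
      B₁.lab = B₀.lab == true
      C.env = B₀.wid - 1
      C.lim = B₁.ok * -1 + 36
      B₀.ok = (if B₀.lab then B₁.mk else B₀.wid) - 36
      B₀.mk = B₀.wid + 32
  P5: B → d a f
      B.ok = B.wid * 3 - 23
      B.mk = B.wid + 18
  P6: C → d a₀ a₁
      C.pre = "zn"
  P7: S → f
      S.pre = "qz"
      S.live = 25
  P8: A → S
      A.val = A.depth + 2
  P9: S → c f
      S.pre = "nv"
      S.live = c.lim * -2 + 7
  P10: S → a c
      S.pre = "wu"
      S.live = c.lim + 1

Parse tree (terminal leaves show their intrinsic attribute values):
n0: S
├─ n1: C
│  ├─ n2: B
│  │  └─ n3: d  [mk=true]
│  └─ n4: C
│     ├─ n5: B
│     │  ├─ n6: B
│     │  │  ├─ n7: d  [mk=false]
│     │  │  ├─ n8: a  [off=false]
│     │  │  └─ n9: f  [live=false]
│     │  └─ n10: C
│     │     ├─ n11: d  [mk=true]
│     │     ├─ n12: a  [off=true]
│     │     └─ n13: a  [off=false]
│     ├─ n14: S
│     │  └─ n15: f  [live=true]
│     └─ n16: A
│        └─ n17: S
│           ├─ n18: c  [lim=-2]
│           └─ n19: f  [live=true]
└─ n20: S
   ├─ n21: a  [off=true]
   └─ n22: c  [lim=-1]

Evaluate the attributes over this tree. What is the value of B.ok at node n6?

1. n1.env = 22  [22]
2. n1.lim = 9  [9]
3. n2.wid = 14  [C₀.env - 8]
4. n2.lab = true  [C₀.lim > 8]
5. n3.mk = true  [terminal]
6. n2.ok = 19  [19]
7. n2.mk = 27  [27]
8. n4.env = 22  [B.ok * -2 + 60]
9. n4.lim = 3  [B.mk + B.ok - 43]
10. n5.wid = -6  [C.lim + C.env - 31]
11. n5.lab = true  [C.env > 21]
12. n6.wid = 11  [B₀.wid + 17]
13. n6.lab = true  [B₀.lab == true]
14. n7.mk = false  [terminal]
15. n8.off = false  [terminal]
16. n9.live = false  [terminal]
17. n6.ok = 10  [B.wid * 3 - 23]
18. n6.mk = 29  [B.wid + 18]
19. n10.env = -7  [B₀.wid - 1]
20. n10.lim = 26  [B₁.ok * -1 + 36]
21. n11.mk = true  [terminal]
22. n12.off = true  [terminal]
23. n13.off = false  [terminal]
24. n10.pre = "zn"  ["zn"]
25. n5.ok = -7  [(if B₀.lab then B₁.mk else B₀.wid) - 36]
26. n5.mk = 26  [B₀.wid + 32]
27. n15.live = true  [terminal]
28. n14.pre = "qz"  ["qz"]
29. n14.live = 25  [25]
30. n16.depth = -8  [B.ok - 1]
31. n16.idx = 22  [S.live - 3]
32. n18.lim = -2  [terminal]
33. n19.live = true  [terminal]
34. n17.pre = "nv"  ["nv"]
35. n17.live = 11  [c.lim * -2 + 7]
36. n16.val = -6  [A.depth + 2]
37. n4.pre = "um"  ["um"]
38. n1.pre = "px"  ["px"]
39. n21.off = true  [terminal]
40. n22.lim = -1  [terminal]
41. n20.pre = "wu"  ["wu"]
42. n20.live = 0  [c.lim + 1]
43. n0.pre = "pxw"  [C.pre ++ "w"]
44. n0.live = 14  [S₁.live + 14]

10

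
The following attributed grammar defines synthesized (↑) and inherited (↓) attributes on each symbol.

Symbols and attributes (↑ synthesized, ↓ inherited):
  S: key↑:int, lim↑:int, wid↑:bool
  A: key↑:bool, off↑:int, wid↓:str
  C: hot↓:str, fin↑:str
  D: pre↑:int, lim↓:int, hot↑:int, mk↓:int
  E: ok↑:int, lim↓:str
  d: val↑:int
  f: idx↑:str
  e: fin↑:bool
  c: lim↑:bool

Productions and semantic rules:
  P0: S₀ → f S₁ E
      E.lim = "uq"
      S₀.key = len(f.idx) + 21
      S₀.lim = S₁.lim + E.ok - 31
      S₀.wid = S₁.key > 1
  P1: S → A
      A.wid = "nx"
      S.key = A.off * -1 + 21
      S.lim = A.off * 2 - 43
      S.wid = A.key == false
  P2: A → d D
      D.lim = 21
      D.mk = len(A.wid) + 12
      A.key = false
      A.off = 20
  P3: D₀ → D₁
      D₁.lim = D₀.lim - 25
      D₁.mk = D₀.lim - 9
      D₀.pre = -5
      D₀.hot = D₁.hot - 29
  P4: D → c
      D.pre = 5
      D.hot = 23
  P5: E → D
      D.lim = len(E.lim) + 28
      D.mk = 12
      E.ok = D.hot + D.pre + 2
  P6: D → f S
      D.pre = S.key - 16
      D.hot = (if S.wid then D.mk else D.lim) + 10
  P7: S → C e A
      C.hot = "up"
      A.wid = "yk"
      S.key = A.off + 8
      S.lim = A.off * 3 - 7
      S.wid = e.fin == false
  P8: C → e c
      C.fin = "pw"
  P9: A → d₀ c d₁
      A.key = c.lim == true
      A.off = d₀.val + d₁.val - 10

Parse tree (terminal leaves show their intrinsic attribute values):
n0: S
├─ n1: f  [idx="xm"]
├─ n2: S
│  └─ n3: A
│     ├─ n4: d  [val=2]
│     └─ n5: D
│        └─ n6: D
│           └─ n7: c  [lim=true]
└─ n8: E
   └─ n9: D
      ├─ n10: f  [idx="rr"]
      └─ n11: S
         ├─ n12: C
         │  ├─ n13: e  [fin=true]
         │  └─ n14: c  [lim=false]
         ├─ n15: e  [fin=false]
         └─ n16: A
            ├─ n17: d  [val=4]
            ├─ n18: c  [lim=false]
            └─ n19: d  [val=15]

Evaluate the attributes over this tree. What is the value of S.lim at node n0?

1. n1.idx = "xm"  [terminal]
2. n3.wid = "nx"  ["nx"]
3. n4.val = 2  [terminal]
4. n5.lim = 21  [21]
5. n5.mk = 14  [len(A.wid) + 12]
6. n6.lim = -4  [D₀.lim - 25]
7. n6.mk = 12  [D₀.lim - 9]
8. n7.lim = true  [terminal]
9. n6.pre = 5  [5]
10. n6.hot = 23  [23]
11. n5.pre = -5  [-5]
12. n5.hot = -6  [D₁.hot - 29]
13. n3.key = false  [false]
14. n3.off = 20  [20]
15. n2.key = 1  [A.off * -1 + 21]
16. n2.lim = -3  [A.off * 2 - 43]
17. n2.wid = true  [A.key == false]
18. n8.lim = "uq"  ["uq"]
19. n9.lim = 30  [len(E.lim) + 28]
20. n9.mk = 12  [12]
21. n10.idx = "rr"  [terminal]
22. n12.hot = "up"  ["up"]
23. n13.fin = true  [terminal]
24. n14.lim = false  [terminal]
25. n12.fin = "pw"  ["pw"]
26. n15.fin = false  [terminal]
27. n16.wid = "yk"  ["yk"]
28. n17.val = 4  [terminal]
29. n18.lim = false  [terminal]
30. n19.val = 15  [terminal]
31. n16.key = false  [c.lim == true]
32. n16.off = 9  [d₀.val + d₁.val - 10]
33. n11.key = 17  [A.off + 8]
34. n11.lim = 20  [A.off * 3 - 7]
35. n11.wid = true  [e.fin == false]
36. n9.pre = 1  [S.key - 16]
37. n9.hot = 22  [(if S.wid then D.mk else D.lim) + 10]
38. n8.ok = 25  [D.hot + D.pre + 2]
39. n0.key = 23  [len(f.idx) + 21]
40. n0.lim = -9  [S₁.lim + E.ok - 31]
41. n0.wid = false  [S₁.key > 1]

-9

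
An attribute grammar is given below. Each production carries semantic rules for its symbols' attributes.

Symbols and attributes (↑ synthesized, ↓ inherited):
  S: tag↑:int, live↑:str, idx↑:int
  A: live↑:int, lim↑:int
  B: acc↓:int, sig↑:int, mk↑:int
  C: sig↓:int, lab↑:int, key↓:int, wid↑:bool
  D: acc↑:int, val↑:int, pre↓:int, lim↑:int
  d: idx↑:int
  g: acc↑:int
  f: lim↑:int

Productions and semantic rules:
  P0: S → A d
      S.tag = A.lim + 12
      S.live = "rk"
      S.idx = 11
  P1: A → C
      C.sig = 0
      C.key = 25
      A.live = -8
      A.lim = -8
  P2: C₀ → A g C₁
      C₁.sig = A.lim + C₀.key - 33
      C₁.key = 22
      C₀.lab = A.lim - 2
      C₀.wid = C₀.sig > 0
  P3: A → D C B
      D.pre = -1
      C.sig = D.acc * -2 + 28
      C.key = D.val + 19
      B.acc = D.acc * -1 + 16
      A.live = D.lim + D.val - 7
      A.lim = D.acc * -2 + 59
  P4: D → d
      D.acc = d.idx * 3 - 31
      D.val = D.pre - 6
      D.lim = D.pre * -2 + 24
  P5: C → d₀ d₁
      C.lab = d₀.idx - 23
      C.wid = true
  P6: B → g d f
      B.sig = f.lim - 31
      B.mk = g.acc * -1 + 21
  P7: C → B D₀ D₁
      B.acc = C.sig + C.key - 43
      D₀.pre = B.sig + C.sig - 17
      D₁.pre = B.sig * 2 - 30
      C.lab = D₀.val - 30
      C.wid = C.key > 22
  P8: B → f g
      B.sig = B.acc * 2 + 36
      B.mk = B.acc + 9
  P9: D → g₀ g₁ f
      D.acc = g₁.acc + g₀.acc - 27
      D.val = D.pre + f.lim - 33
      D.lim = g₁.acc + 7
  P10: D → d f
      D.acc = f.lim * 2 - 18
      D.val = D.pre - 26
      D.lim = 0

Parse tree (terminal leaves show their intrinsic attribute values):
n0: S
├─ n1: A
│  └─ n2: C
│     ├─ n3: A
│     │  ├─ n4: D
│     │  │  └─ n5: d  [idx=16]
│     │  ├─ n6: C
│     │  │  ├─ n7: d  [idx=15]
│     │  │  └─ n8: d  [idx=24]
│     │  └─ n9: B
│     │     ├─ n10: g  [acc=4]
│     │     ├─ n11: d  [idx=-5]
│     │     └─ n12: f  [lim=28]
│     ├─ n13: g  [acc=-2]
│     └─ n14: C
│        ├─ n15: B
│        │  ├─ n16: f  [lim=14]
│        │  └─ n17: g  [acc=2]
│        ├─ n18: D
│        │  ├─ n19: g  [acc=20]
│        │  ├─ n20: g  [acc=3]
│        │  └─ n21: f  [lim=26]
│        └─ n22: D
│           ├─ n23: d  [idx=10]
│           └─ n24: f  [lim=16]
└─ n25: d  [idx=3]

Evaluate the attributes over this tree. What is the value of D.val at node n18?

21

1. n2.sig = 0  [0]
2. n2.key = 25  [25]
3. n4.pre = -1  [-1]
4. n5.idx = 16  [terminal]
5. n4.acc = 17  [d.idx * 3 - 31]
6. n4.val = -7  [D.pre - 6]
7. n4.lim = 26  [D.pre * -2 + 24]
8. n6.sig = -6  [D.acc * -2 + 28]
9. n6.key = 12  [D.val + 19]
10. n7.idx = 15  [terminal]
11. n8.idx = 24  [terminal]
12. n6.lab = -8  [d₀.idx - 23]
13. n6.wid = true  [true]
14. n9.acc = -1  [D.acc * -1 + 16]
15. n10.acc = 4  [terminal]
16. n11.idx = -5  [terminal]
17. n12.lim = 28  [terminal]
18. n9.sig = -3  [f.lim - 31]
19. n9.mk = 17  [g.acc * -1 + 21]
20. n3.live = 12  [D.lim + D.val - 7]
21. n3.lim = 25  [D.acc * -2 + 59]
22. n13.acc = -2  [terminal]
23. n14.sig = 17  [A.lim + C₀.key - 33]
24. n14.key = 22  [22]
25. n15.acc = -4  [C.sig + C.key - 43]
26. n16.lim = 14  [terminal]
27. n17.acc = 2  [terminal]
28. n15.sig = 28  [B.acc * 2 + 36]
29. n15.mk = 5  [B.acc + 9]
30. n18.pre = 28  [B.sig + C.sig - 17]
31. n19.acc = 20  [terminal]
32. n20.acc = 3  [terminal]
33. n21.lim = 26  [terminal]
34. n18.acc = -4  [g₁.acc + g₀.acc - 27]
35. n18.val = 21  [D.pre + f.lim - 33]
36. n18.lim = 10  [g₁.acc + 7]
37. n22.pre = 26  [B.sig * 2 - 30]
38. n23.idx = 10  [terminal]
39. n24.lim = 16  [terminal]
40. n22.acc = 14  [f.lim * 2 - 18]
41. n22.val = 0  [D.pre - 26]
42. n22.lim = 0  [0]
43. n14.lab = -9  [D₀.val - 30]
44. n14.wid = false  [C.key > 22]
45. n2.lab = 23  [A.lim - 2]
46. n2.wid = false  [C₀.sig > 0]
47. n1.live = -8  [-8]
48. n1.lim = -8  [-8]
49. n25.idx = 3  [terminal]
50. n0.tag = 4  [A.lim + 12]
51. n0.live = "rk"  ["rk"]
52. n0.idx = 11  [11]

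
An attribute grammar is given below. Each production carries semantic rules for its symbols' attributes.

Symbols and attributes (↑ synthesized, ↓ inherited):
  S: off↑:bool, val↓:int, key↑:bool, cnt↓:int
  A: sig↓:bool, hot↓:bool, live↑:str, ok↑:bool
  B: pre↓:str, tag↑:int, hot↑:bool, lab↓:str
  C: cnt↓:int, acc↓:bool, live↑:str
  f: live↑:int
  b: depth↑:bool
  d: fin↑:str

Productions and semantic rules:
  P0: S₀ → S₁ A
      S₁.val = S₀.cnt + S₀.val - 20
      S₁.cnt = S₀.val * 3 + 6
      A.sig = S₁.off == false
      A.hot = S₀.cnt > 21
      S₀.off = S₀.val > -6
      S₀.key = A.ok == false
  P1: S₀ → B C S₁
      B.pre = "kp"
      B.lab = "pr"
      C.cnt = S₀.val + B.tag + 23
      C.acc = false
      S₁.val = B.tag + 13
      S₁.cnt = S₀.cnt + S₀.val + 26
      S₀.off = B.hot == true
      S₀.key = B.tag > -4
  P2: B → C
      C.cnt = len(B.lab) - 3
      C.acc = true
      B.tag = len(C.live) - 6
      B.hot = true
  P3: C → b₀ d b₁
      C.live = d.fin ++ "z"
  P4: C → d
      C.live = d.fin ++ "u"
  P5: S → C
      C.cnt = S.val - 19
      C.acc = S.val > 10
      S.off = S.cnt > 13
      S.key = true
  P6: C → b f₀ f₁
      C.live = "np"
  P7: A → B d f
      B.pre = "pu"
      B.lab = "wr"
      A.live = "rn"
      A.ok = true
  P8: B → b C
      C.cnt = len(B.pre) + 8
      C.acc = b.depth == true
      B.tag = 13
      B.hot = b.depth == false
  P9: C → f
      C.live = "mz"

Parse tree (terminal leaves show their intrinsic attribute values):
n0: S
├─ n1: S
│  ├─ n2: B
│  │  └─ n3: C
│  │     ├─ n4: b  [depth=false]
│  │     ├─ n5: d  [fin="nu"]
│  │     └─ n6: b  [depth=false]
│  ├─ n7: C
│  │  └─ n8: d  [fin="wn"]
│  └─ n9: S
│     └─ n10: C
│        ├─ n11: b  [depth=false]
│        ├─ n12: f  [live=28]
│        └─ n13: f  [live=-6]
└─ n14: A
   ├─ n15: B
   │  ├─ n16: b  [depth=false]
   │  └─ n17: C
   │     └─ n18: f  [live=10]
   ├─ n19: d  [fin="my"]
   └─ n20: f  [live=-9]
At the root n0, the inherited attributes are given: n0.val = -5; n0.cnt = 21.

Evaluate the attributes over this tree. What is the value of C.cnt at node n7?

16

1. n0.val = -5  [given at root]
2. n0.cnt = 21  [given at root]
3. n1.val = -4  [S₀.cnt + S₀.val - 20]
4. n1.cnt = -9  [S₀.val * 3 + 6]
5. n2.pre = "kp"  ["kp"]
6. n2.lab = "pr"  ["pr"]
7. n3.cnt = -1  [len(B.lab) - 3]
8. n3.acc = true  [true]
9. n4.depth = false  [terminal]
10. n5.fin = "nu"  [terminal]
11. n6.depth = false  [terminal]
12. n3.live = "nuz"  [d.fin ++ "z"]
13. n2.tag = -3  [len(C.live) - 6]
14. n2.hot = true  [true]
15. n7.cnt = 16  [S₀.val + B.tag + 23]
16. n7.acc = false  [false]
17. n8.fin = "wn"  [terminal]
18. n7.live = "wnu"  [d.fin ++ "u"]
19. n9.val = 10  [B.tag + 13]
20. n9.cnt = 13  [S₀.cnt + S₀.val + 26]
21. n10.cnt = -9  [S.val - 19]
22. n10.acc = false  [S.val > 10]
23. n11.depth = false  [terminal]
24. n12.live = 28  [terminal]
25. n13.live = -6  [terminal]
26. n10.live = "np"  ["np"]
27. n9.off = false  [S.cnt > 13]
28. n9.key = true  [true]
29. n1.off = true  [B.hot == true]
30. n1.key = true  [B.tag > -4]
31. n14.sig = false  [S₁.off == false]
32. n14.hot = false  [S₀.cnt > 21]
33. n15.pre = "pu"  ["pu"]
34. n15.lab = "wr"  ["wr"]
35. n16.depth = false  [terminal]
36. n17.cnt = 10  [len(B.pre) + 8]
37. n17.acc = false  [b.depth == true]
38. n18.live = 10  [terminal]
39. n17.live = "mz"  ["mz"]
40. n15.tag = 13  [13]
41. n15.hot = true  [b.depth == false]
42. n19.fin = "my"  [terminal]
43. n20.live = -9  [terminal]
44. n14.live = "rn"  ["rn"]
45. n14.ok = true  [true]
46. n0.off = true  [S₀.val > -6]
47. n0.key = false  [A.ok == false]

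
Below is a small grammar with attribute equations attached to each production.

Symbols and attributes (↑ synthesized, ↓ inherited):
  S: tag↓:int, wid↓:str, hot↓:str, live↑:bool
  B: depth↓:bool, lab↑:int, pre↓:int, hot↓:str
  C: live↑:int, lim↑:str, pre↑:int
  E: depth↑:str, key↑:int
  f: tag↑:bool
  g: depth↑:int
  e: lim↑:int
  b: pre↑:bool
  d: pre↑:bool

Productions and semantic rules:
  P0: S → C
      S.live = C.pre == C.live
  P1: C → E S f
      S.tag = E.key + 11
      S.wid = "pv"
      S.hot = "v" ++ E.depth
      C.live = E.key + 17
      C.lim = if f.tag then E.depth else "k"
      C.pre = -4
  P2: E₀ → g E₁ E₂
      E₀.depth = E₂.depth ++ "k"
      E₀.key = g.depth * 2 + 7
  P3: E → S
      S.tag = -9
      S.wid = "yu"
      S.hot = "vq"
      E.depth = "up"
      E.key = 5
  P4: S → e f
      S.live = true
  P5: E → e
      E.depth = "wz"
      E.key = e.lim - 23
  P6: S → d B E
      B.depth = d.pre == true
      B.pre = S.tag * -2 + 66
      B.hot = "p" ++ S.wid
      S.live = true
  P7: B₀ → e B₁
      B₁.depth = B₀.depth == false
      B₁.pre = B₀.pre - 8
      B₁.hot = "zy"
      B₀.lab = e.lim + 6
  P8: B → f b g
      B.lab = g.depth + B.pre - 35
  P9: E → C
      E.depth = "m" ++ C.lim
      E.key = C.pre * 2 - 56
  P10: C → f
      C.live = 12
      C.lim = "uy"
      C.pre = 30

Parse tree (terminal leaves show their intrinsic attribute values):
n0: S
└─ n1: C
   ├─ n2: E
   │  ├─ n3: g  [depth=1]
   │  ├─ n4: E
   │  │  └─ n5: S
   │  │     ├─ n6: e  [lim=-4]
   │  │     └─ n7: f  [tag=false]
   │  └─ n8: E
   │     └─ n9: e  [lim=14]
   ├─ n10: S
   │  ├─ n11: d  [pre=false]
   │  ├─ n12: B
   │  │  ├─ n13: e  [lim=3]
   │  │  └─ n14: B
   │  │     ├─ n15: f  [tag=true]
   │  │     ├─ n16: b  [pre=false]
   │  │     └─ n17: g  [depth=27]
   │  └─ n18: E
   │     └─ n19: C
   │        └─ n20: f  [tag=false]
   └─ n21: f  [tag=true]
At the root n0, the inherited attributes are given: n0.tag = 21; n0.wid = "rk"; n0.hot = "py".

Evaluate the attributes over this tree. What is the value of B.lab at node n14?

1. n0.tag = 21  [given at root]
2. n0.wid = "rk"  [given at root]
3. n0.hot = "py"  [given at root]
4. n3.depth = 1  [terminal]
5. n5.tag = -9  [-9]
6. n5.wid = "yu"  ["yu"]
7. n5.hot = "vq"  ["vq"]
8. n6.lim = -4  [terminal]
9. n7.tag = false  [terminal]
10. n5.live = true  [true]
11. n4.depth = "up"  ["up"]
12. n4.key = 5  [5]
13. n9.lim = 14  [terminal]
14. n8.depth = "wz"  ["wz"]
15. n8.key = -9  [e.lim - 23]
16. n2.depth = "wzk"  [E₂.depth ++ "k"]
17. n2.key = 9  [g.depth * 2 + 7]
18. n10.tag = 20  [E.key + 11]
19. n10.wid = "pv"  ["pv"]
20. n10.hot = "vwzk"  ["v" ++ E.depth]
21. n11.pre = false  [terminal]
22. n12.depth = false  [d.pre == true]
23. n12.pre = 26  [S.tag * -2 + 66]
24. n12.hot = "ppv"  ["p" ++ S.wid]
25. n13.lim = 3  [terminal]
26. n14.depth = true  [B₀.depth == false]
27. n14.pre = 18  [B₀.pre - 8]
28. n14.hot = "zy"  ["zy"]
29. n15.tag = true  [terminal]
30. n16.pre = false  [terminal]
31. n17.depth = 27  [terminal]
32. n14.lab = 10  [g.depth + B.pre - 35]
33. n12.lab = 9  [e.lim + 6]
34. n20.tag = false  [terminal]
35. n19.live = 12  [12]
36. n19.lim = "uy"  ["uy"]
37. n19.pre = 30  [30]
38. n18.depth = "muy"  ["m" ++ C.lim]
39. n18.key = 4  [C.pre * 2 - 56]
40. n10.live = true  [true]
41. n21.tag = true  [terminal]
42. n1.live = 26  [E.key + 17]
43. n1.lim = "wzk"  [if f.tag then E.depth else "k"]
44. n1.pre = -4  [-4]
45. n0.live = false  [C.pre == C.live]

10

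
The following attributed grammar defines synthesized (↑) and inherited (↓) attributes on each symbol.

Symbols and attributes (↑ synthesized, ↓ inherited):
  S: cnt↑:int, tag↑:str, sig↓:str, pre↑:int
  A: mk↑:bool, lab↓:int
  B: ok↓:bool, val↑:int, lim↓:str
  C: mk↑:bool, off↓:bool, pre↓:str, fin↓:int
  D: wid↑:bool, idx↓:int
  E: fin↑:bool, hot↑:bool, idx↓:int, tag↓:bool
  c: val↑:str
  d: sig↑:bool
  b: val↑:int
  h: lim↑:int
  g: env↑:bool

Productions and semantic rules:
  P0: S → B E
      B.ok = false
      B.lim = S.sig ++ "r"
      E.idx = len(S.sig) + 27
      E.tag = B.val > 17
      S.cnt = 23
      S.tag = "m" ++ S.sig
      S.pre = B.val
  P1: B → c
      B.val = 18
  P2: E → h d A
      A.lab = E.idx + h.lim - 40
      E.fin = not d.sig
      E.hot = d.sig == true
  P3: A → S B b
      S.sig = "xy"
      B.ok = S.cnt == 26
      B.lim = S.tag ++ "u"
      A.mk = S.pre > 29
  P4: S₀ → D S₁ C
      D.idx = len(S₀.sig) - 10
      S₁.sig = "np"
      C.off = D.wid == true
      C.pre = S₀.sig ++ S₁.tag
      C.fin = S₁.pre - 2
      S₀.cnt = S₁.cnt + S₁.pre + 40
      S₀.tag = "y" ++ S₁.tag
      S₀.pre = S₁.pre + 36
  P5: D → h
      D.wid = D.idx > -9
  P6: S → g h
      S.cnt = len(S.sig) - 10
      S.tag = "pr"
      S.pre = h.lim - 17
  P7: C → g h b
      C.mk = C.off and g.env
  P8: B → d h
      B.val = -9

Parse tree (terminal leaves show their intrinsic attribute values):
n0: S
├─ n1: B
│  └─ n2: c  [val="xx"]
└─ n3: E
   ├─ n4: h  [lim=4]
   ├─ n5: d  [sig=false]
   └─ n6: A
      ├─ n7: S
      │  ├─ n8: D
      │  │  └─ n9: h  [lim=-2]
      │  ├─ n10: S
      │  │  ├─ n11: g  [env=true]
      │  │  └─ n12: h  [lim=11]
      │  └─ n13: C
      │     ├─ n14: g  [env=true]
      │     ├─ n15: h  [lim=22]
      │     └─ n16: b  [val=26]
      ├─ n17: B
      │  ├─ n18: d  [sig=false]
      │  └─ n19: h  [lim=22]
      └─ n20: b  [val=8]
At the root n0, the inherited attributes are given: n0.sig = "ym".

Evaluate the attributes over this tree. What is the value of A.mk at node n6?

1. n0.sig = "ym"  [given at root]
2. n1.ok = false  [false]
3. n1.lim = "ymr"  [S.sig ++ "r"]
4. n2.val = "xx"  [terminal]
5. n1.val = 18  [18]
6. n3.idx = 29  [len(S.sig) + 27]
7. n3.tag = true  [B.val > 17]
8. n4.lim = 4  [terminal]
9. n5.sig = false  [terminal]
10. n6.lab = -7  [E.idx + h.lim - 40]
11. n7.sig = "xy"  ["xy"]
12. n8.idx = -8  [len(S₀.sig) - 10]
13. n9.lim = -2  [terminal]
14. n8.wid = true  [D.idx > -9]
15. n10.sig = "np"  ["np"]
16. n11.env = true  [terminal]
17. n12.lim = 11  [terminal]
18. n10.cnt = -8  [len(S.sig) - 10]
19. n10.tag = "pr"  ["pr"]
20. n10.pre = -6  [h.lim - 17]
21. n13.off = true  [D.wid == true]
22. n13.pre = "xypr"  [S₀.sig ++ S₁.tag]
23. n13.fin = -8  [S₁.pre - 2]
24. n14.env = true  [terminal]
25. n15.lim = 22  [terminal]
26. n16.val = 26  [terminal]
27. n13.mk = true  [C.off and g.env]
28. n7.cnt = 26  [S₁.cnt + S₁.pre + 40]
29. n7.tag = "ypr"  ["y" ++ S₁.tag]
30. n7.pre = 30  [S₁.pre + 36]
31. n17.ok = true  [S.cnt == 26]
32. n17.lim = "ypru"  [S.tag ++ "u"]
33. n18.sig = false  [terminal]
34. n19.lim = 22  [terminal]
35. n17.val = -9  [-9]
36. n20.val = 8  [terminal]
37. n6.mk = true  [S.pre > 29]
38. n3.fin = true  [not d.sig]
39. n3.hot = false  [d.sig == true]
40. n0.cnt = 23  [23]
41. n0.tag = "mym"  ["m" ++ S.sig]
42. n0.pre = 18  [B.val]

true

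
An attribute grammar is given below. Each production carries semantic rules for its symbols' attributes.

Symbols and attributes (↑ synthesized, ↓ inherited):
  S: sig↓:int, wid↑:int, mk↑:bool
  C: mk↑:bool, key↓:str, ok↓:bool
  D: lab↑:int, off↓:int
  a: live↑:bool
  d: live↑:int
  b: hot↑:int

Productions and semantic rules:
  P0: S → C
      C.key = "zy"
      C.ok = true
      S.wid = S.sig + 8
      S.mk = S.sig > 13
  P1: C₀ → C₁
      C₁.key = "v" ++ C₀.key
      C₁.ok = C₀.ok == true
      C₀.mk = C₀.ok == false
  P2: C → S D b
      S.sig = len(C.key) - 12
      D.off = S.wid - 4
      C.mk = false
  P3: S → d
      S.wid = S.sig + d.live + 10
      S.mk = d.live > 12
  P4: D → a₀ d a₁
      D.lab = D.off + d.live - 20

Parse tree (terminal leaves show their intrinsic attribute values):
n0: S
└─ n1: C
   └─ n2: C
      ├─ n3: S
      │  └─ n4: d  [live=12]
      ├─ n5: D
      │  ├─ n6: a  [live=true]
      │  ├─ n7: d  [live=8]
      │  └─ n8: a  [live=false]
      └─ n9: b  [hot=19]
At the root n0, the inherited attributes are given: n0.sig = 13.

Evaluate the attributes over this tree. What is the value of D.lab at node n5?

-3

1. n0.sig = 13  [given at root]
2. n1.key = "zy"  ["zy"]
3. n1.ok = true  [true]
4. n2.key = "vzy"  ["v" ++ C₀.key]
5. n2.ok = true  [C₀.ok == true]
6. n3.sig = -9  [len(C.key) - 12]
7. n4.live = 12  [terminal]
8. n3.wid = 13  [S.sig + d.live + 10]
9. n3.mk = false  [d.live > 12]
10. n5.off = 9  [S.wid - 4]
11. n6.live = true  [terminal]
12. n7.live = 8  [terminal]
13. n8.live = false  [terminal]
14. n5.lab = -3  [D.off + d.live - 20]
15. n9.hot = 19  [terminal]
16. n2.mk = false  [false]
17. n1.mk = false  [C₀.ok == false]
18. n0.wid = 21  [S.sig + 8]
19. n0.mk = false  [S.sig > 13]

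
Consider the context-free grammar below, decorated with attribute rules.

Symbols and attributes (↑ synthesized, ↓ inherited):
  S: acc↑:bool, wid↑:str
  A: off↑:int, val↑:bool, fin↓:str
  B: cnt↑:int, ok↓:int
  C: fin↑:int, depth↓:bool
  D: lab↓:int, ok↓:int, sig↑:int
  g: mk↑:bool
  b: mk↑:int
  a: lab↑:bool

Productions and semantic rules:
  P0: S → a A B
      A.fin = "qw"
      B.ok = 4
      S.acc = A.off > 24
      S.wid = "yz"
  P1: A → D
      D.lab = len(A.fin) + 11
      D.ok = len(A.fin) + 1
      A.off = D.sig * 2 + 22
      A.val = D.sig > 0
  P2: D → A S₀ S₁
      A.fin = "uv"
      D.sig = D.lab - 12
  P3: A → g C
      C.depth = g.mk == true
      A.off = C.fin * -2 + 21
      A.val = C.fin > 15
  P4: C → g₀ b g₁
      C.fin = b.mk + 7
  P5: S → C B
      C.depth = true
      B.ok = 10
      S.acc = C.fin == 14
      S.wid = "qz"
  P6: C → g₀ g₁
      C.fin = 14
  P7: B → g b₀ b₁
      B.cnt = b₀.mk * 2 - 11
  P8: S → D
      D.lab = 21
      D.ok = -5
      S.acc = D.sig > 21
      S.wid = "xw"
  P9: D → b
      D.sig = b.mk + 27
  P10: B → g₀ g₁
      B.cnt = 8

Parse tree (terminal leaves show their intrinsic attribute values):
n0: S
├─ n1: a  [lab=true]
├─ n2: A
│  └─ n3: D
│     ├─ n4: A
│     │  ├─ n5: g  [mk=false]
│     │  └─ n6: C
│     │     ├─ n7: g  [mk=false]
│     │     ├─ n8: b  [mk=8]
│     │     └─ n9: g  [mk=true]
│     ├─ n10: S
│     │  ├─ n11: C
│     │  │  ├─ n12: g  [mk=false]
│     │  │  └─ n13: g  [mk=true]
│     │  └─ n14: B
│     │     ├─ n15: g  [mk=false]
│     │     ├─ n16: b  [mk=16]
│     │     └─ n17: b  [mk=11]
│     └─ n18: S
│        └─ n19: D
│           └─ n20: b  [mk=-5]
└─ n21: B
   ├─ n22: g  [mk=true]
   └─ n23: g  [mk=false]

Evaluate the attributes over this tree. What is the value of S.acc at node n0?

false

1. n1.lab = true  [terminal]
2. n2.fin = "qw"  ["qw"]
3. n3.lab = 13  [len(A.fin) + 11]
4. n3.ok = 3  [len(A.fin) + 1]
5. n4.fin = "uv"  ["uv"]
6. n5.mk = false  [terminal]
7. n6.depth = false  [g.mk == true]
8. n7.mk = false  [terminal]
9. n8.mk = 8  [terminal]
10. n9.mk = true  [terminal]
11. n6.fin = 15  [b.mk + 7]
12. n4.off = -9  [C.fin * -2 + 21]
13. n4.val = false  [C.fin > 15]
14. n11.depth = true  [true]
15. n12.mk = false  [terminal]
16. n13.mk = true  [terminal]
17. n11.fin = 14  [14]
18. n14.ok = 10  [10]
19. n15.mk = false  [terminal]
20. n16.mk = 16  [terminal]
21. n17.mk = 11  [terminal]
22. n14.cnt = 21  [b₀.mk * 2 - 11]
23. n10.acc = true  [C.fin == 14]
24. n10.wid = "qz"  ["qz"]
25. n19.lab = 21  [21]
26. n19.ok = -5  [-5]
27. n20.mk = -5  [terminal]
28. n19.sig = 22  [b.mk + 27]
29. n18.acc = true  [D.sig > 21]
30. n18.wid = "xw"  ["xw"]
31. n3.sig = 1  [D.lab - 12]
32. n2.off = 24  [D.sig * 2 + 22]
33. n2.val = true  [D.sig > 0]
34. n21.ok = 4  [4]
35. n22.mk = true  [terminal]
36. n23.mk = false  [terminal]
37. n21.cnt = 8  [8]
38. n0.acc = false  [A.off > 24]
39. n0.wid = "yz"  ["yz"]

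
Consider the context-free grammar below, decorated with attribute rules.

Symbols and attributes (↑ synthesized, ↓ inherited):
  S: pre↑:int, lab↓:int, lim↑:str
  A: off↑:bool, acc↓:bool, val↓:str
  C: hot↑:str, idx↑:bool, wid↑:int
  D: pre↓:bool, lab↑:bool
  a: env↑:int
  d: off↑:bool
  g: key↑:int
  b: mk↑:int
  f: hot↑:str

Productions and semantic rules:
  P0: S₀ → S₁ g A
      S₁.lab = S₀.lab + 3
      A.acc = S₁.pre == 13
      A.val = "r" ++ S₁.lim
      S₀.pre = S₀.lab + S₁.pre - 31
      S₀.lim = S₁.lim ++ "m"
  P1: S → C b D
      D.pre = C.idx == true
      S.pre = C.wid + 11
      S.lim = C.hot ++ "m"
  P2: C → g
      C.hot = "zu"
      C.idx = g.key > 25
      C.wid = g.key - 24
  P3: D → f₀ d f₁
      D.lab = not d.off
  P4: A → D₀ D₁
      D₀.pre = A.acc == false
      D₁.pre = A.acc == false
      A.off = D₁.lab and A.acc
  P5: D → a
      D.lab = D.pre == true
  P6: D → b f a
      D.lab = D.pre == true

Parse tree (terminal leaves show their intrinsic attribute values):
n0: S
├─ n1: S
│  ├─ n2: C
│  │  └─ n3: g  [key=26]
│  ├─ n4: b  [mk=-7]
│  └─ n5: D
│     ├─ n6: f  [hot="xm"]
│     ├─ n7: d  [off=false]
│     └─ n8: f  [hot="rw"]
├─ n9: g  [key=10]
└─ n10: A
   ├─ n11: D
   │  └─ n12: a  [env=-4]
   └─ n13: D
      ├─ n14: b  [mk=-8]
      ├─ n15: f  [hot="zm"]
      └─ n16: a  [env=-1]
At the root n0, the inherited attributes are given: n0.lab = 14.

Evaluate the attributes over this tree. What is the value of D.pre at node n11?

1. n0.lab = 14  [given at root]
2. n1.lab = 17  [S₀.lab + 3]
3. n3.key = 26  [terminal]
4. n2.hot = "zu"  ["zu"]
5. n2.idx = true  [g.key > 25]
6. n2.wid = 2  [g.key - 24]
7. n4.mk = -7  [terminal]
8. n5.pre = true  [C.idx == true]
9. n6.hot = "xm"  [terminal]
10. n7.off = false  [terminal]
11. n8.hot = "rw"  [terminal]
12. n5.lab = true  [not d.off]
13. n1.pre = 13  [C.wid + 11]
14. n1.lim = "zum"  [C.hot ++ "m"]
15. n9.key = 10  [terminal]
16. n10.acc = true  [S₁.pre == 13]
17. n10.val = "rzum"  ["r" ++ S₁.lim]
18. n11.pre = false  [A.acc == false]
19. n12.env = -4  [terminal]
20. n11.lab = false  [D.pre == true]
21. n13.pre = false  [A.acc == false]
22. n14.mk = -8  [terminal]
23. n15.hot = "zm"  [terminal]
24. n16.env = -1  [terminal]
25. n13.lab = false  [D.pre == true]
26. n10.off = false  [D₁.lab and A.acc]
27. n0.pre = -4  [S₀.lab + S₁.pre - 31]
28. n0.lim = "zumm"  [S₁.lim ++ "m"]

false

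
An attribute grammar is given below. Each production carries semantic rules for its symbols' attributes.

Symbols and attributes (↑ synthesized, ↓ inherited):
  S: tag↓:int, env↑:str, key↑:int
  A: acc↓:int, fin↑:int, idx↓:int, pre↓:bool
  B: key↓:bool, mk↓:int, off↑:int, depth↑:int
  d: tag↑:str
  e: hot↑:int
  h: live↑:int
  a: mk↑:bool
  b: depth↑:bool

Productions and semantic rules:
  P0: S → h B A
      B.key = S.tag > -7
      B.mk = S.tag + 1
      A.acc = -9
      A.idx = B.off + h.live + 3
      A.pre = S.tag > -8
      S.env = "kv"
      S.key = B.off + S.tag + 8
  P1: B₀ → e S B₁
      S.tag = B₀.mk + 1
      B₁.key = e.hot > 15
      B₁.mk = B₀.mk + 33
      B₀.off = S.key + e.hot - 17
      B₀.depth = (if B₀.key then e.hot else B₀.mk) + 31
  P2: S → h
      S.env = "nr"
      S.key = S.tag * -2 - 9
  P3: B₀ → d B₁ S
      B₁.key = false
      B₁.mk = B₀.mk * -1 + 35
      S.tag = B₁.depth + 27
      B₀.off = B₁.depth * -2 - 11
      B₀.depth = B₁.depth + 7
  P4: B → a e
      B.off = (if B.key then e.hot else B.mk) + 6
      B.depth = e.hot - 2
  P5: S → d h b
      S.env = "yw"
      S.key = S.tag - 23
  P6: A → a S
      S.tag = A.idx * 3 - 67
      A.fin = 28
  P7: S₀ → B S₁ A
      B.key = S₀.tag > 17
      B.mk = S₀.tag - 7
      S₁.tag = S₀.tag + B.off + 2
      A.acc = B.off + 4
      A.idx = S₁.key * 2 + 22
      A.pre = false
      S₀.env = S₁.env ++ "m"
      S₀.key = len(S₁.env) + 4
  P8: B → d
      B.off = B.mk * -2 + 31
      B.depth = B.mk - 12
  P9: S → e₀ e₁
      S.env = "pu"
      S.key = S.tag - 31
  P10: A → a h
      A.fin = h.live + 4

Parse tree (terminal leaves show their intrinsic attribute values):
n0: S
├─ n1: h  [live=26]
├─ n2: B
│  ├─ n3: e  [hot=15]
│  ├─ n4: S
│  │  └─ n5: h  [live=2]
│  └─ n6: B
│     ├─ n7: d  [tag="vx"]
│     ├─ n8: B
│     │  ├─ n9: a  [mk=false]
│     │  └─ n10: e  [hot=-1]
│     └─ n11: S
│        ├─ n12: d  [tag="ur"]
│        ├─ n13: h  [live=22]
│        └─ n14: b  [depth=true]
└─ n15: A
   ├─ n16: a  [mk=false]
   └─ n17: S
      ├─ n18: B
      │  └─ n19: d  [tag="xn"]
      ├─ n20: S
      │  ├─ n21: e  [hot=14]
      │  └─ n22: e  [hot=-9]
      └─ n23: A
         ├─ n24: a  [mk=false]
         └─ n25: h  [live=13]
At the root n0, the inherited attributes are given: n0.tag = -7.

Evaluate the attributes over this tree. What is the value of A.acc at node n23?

15

1. n0.tag = -7  [given at root]
2. n1.live = 26  [terminal]
3. n2.key = false  [S.tag > -7]
4. n2.mk = -6  [S.tag + 1]
5. n3.hot = 15  [terminal]
6. n4.tag = -5  [B₀.mk + 1]
7. n5.live = 2  [terminal]
8. n4.env = "nr"  ["nr"]
9. n4.key = 1  [S.tag * -2 - 9]
10. n6.key = false  [e.hot > 15]
11. n6.mk = 27  [B₀.mk + 33]
12. n7.tag = "vx"  [terminal]
13. n8.key = false  [false]
14. n8.mk = 8  [B₀.mk * -1 + 35]
15. n9.mk = false  [terminal]
16. n10.hot = -1  [terminal]
17. n8.off = 14  [(if B.key then e.hot else B.mk) + 6]
18. n8.depth = -3  [e.hot - 2]
19. n11.tag = 24  [B₁.depth + 27]
20. n12.tag = "ur"  [terminal]
21. n13.live = 22  [terminal]
22. n14.depth = true  [terminal]
23. n11.env = "yw"  ["yw"]
24. n11.key = 1  [S.tag - 23]
25. n6.off = -5  [B₁.depth * -2 - 11]
26. n6.depth = 4  [B₁.depth + 7]
27. n2.off = -1  [S.key + e.hot - 17]
28. n2.depth = 25  [(if B₀.key then e.hot else B₀.mk) + 31]
29. n15.acc = -9  [-9]
30. n15.idx = 28  [B.off + h.live + 3]
31. n15.pre = true  [S.tag > -8]
32. n16.mk = false  [terminal]
33. n17.tag = 17  [A.idx * 3 - 67]
34. n18.key = false  [S₀.tag > 17]
35. n18.mk = 10  [S₀.tag - 7]
36. n19.tag = "xn"  [terminal]
37. n18.off = 11  [B.mk * -2 + 31]
38. n18.depth = -2  [B.mk - 12]
39. n20.tag = 30  [S₀.tag + B.off + 2]
40. n21.hot = 14  [terminal]
41. n22.hot = -9  [terminal]
42. n20.env = "pu"  ["pu"]
43. n20.key = -1  [S.tag - 31]
44. n23.acc = 15  [B.off + 4]
45. n23.idx = 20  [S₁.key * 2 + 22]
46. n23.pre = false  [false]
47. n24.mk = false  [terminal]
48. n25.live = 13  [terminal]
49. n23.fin = 17  [h.live + 4]
50. n17.env = "pum"  [S₁.env ++ "m"]
51. n17.key = 6  [len(S₁.env) + 4]
52. n15.fin = 28  [28]
53. n0.env = "kv"  ["kv"]
54. n0.key = 0  [B.off + S.tag + 8]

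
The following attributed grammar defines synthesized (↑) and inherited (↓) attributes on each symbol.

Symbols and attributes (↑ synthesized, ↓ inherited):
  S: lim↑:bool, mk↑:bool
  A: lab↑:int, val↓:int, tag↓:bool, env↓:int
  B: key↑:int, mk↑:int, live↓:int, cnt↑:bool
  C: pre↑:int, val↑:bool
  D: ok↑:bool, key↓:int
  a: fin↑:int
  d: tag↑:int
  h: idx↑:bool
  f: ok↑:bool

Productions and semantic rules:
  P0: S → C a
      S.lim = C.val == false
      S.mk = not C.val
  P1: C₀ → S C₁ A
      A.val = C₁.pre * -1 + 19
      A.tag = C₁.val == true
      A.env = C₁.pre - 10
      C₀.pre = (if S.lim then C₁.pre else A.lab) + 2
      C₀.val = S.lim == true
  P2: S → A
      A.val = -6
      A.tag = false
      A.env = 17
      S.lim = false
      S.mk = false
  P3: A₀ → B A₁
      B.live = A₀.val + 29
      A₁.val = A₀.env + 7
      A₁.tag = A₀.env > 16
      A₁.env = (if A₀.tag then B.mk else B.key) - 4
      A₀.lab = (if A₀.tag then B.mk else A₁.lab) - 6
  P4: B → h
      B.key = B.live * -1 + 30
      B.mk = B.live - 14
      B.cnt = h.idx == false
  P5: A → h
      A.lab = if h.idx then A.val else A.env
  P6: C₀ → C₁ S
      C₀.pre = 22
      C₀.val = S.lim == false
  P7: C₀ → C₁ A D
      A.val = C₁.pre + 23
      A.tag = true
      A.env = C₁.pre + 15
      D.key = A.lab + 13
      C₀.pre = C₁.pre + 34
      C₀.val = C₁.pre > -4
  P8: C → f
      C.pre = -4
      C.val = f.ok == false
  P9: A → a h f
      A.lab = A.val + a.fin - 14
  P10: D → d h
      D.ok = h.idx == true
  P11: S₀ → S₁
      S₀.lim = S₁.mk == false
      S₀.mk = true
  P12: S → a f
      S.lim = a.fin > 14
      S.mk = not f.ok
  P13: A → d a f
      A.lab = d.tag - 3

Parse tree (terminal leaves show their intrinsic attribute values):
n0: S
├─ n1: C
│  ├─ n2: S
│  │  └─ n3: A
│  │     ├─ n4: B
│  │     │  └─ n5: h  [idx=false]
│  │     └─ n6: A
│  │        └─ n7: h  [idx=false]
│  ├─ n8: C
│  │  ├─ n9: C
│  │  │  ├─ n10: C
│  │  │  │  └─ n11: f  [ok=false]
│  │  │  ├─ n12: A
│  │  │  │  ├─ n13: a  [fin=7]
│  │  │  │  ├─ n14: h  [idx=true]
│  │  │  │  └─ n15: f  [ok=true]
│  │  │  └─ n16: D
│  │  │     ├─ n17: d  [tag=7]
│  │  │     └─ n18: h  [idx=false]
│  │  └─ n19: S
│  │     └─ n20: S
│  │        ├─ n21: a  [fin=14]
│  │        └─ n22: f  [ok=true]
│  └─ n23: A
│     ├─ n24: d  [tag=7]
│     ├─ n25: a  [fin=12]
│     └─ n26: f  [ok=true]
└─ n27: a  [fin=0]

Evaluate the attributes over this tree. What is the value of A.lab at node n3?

1. n3.val = -6  [-6]
2. n3.tag = false  [false]
3. n3.env = 17  [17]
4. n4.live = 23  [A₀.val + 29]
5. n5.idx = false  [terminal]
6. n4.key = 7  [B.live * -1 + 30]
7. n4.mk = 9  [B.live - 14]
8. n4.cnt = true  [h.idx == false]
9. n6.val = 24  [A₀.env + 7]
10. n6.tag = true  [A₀.env > 16]
11. n6.env = 3  [(if A₀.tag then B.mk else B.key) - 4]
12. n7.idx = false  [terminal]
13. n6.lab = 3  [if h.idx then A.val else A.env]
14. n3.lab = -3  [(if A₀.tag then B.mk else A₁.lab) - 6]
15. n2.lim = false  [false]
16. n2.mk = false  [false]
17. n11.ok = false  [terminal]
18. n10.pre = -4  [-4]
19. n10.val = true  [f.ok == false]
20. n12.val = 19  [C₁.pre + 23]
21. n12.tag = true  [true]
22. n12.env = 11  [C₁.pre + 15]
23. n13.fin = 7  [terminal]
24. n14.idx = true  [terminal]
25. n15.ok = true  [terminal]
26. n12.lab = 12  [A.val + a.fin - 14]
27. n16.key = 25  [A.lab + 13]
28. n17.tag = 7  [terminal]
29. n18.idx = false  [terminal]
30. n16.ok = false  [h.idx == true]
31. n9.pre = 30  [C₁.pre + 34]
32. n9.val = false  [C₁.pre > -4]
33. n21.fin = 14  [terminal]
34. n22.ok = true  [terminal]
35. n20.lim = false  [a.fin > 14]
36. n20.mk = false  [not f.ok]
37. n19.lim = true  [S₁.mk == false]
38. n19.mk = true  [true]
39. n8.pre = 22  [22]
40. n8.val = false  [S.lim == false]
41. n23.val = -3  [C₁.pre * -1 + 19]
42. n23.tag = false  [C₁.val == true]
43. n23.env = 12  [C₁.pre - 10]
44. n24.tag = 7  [terminal]
45. n25.fin = 12  [terminal]
46. n26.ok = true  [terminal]
47. n23.lab = 4  [d.tag - 3]
48. n1.pre = 6  [(if S.lim then C₁.pre else A.lab) + 2]
49. n1.val = false  [S.lim == true]
50. n27.fin = 0  [terminal]
51. n0.lim = true  [C.val == false]
52. n0.mk = true  [not C.val]

-3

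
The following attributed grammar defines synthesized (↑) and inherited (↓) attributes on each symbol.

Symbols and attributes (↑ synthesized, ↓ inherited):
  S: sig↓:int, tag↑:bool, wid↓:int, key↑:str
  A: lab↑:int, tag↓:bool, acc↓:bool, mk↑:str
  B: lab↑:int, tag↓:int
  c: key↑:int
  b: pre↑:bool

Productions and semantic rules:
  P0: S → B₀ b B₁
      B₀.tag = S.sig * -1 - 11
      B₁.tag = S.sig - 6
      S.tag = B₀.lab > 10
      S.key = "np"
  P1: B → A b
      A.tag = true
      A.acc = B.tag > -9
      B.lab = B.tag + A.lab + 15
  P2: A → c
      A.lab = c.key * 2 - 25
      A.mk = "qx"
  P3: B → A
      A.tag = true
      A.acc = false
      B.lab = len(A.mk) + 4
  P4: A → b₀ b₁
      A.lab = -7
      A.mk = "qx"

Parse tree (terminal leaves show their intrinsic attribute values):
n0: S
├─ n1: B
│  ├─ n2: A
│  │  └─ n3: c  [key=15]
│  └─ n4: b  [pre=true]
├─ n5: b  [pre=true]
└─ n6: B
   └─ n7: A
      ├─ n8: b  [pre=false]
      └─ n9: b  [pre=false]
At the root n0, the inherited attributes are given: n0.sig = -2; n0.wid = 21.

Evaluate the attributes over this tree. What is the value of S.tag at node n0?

1. n0.sig = -2  [given at root]
2. n0.wid = 21  [given at root]
3. n1.tag = -9  [S.sig * -1 - 11]
4. n2.tag = true  [true]
5. n2.acc = false  [B.tag > -9]
6. n3.key = 15  [terminal]
7. n2.lab = 5  [c.key * 2 - 25]
8. n2.mk = "qx"  ["qx"]
9. n4.pre = true  [terminal]
10. n1.lab = 11  [B.tag + A.lab + 15]
11. n5.pre = true  [terminal]
12. n6.tag = -8  [S.sig - 6]
13. n7.tag = true  [true]
14. n7.acc = false  [false]
15. n8.pre = false  [terminal]
16. n9.pre = false  [terminal]
17. n7.lab = -7  [-7]
18. n7.mk = "qx"  ["qx"]
19. n6.lab = 6  [len(A.mk) + 4]
20. n0.tag = true  [B₀.lab > 10]
21. n0.key = "np"  ["np"]

true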